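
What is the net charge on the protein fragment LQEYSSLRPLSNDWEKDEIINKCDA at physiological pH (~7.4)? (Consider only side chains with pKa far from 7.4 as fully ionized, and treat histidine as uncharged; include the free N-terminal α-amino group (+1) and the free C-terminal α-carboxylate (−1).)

At pH ~7.4 the Lys and Arg side chains are protonated (+1), the Asp and Glu side chains are deprotonated (−1), and with His taken as neutral all other side chains carry no charge.
Positive (K, R): R8, K16, K22 → +3.
Negative (D, E): E3, D13, E15, D17, E18, D24 → −6.
The N-terminus (+1) and C-terminus (−1) cancel.
Net charge = (+3) + (−6) = −3.

-3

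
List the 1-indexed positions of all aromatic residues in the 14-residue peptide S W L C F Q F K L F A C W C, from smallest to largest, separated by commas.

2, 5, 7, 10, 13

Phenylalanine (F), tryptophan (W), and tyrosine (Y) have aromatic ring side chains.
Matching residues: W2, F5, F7, F10, W13.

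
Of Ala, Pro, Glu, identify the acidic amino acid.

Aspartate (D) and glutamate (E) have carboxylic-acid side chains and are the acidic amino acids.
Of the listed options, only Glu belongs to this group.

Glu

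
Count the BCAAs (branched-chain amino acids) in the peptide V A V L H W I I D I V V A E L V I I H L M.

13

The BCAAs are Val, Leu, and Ile — aliphatic side chains with a branch point.
Matching residues: V1, V3, L4, I7, I8, I10, V11, V12, L15, V16, I17, I18, L20.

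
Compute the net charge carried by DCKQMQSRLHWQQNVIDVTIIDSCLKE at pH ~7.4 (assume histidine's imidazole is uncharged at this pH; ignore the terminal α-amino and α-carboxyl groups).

-1

At pH ~7.4 the Lys and Arg side chains are protonated (+1), the Asp and Glu side chains are deprotonated (−1), and with His taken as neutral all other side chains carry no charge.
Positive (K, R): K3, R8, K26 → +3.
Negative (D, E): D1, D17, D22, E27 → −4.
Net charge = (+3) + (−4) = −1.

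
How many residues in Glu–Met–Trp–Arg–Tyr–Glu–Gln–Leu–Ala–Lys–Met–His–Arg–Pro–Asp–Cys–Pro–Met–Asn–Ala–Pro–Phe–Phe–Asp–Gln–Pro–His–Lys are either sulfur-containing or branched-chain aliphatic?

5

Sulfur-containing: C, M. Branched-chain aliphatic: I, L, V.
Sulfur-containing residues here: Met2, Met11, Cys16, Met18 (4).
Branched-chain aliphatic residues here: Leu8 (1).
The two groups share no amino acid, so total = 4 + 1 = 5.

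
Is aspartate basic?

The basic amino acids are Lys (K), Arg (R), and His (H).
Aspartate is not in this group.

No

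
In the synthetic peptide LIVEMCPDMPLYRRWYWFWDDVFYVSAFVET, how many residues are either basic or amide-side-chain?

Basic: H, K, R. Amide-side-chain: N, Q.
Basic residues here: R13, R14 (2).
Amide-side-chain residues here: none (0).
The two groups share no amino acid, so total = 2 + 0 = 2.

2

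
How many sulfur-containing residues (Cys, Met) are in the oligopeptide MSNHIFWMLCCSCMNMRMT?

Matching residues: M1, M8, C10, C11, C13, M14, M16, M18.

8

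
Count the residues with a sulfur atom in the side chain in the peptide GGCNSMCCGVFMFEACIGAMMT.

8

The sulfur-bearing residues are cysteine (–SH) and methionine (–S–CH₃).
Matching residues: C3, M6, C7, C8, M12, C16, M20, M21.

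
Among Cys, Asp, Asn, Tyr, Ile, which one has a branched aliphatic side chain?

The BCAAs are Val, Leu, and Ile — aliphatic side chains with a branch point.
Of the listed options, only Ile belongs to this group.

Ile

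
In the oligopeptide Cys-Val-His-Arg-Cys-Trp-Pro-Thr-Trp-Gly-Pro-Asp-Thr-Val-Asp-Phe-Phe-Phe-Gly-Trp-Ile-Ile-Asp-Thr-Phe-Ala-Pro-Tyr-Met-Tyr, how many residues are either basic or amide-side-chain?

2

Basic: H, K, R. Amide-side-chain: N, Q.
Basic residues here: His3, Arg4 (2).
Amide-side-chain residues here: none (0).
The two groups share no amino acid, so total = 2 + 0 = 2.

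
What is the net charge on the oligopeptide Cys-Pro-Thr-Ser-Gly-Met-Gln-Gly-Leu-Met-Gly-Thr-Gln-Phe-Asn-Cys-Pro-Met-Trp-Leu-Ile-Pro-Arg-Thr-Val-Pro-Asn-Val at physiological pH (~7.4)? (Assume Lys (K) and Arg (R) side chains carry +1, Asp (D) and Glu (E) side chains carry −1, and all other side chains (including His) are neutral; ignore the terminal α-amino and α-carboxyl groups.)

Positive (K, R): Arg23 → +1.
Negative (D, E): none → −0.
Net charge = (+1) + (−0) = +1.

+1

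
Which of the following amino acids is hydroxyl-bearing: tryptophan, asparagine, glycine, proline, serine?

The –OH-bearing residues are Ser, Thr (aliphatic alcohols), and Tyr (phenol).
Of the listed options, only serine belongs to this group.

serine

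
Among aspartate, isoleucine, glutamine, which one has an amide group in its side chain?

glutamine

Only N (asparagine) and Q (glutamine) carry a side-chain carboxamide.
Of the listed options, only glutamine belongs to this group.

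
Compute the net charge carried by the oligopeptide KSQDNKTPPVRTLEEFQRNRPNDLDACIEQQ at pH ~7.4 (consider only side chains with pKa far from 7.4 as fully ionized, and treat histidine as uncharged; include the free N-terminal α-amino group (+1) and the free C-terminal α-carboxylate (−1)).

-1

At pH ~7.4 the Lys and Arg side chains are protonated (+1), the Asp and Glu side chains are deprotonated (−1), and with His taken as neutral all other side chains carry no charge.
Positive (K, R): K1, K6, R11, R18, R20 → +5.
Negative (D, E): D4, E14, E15, D23, D25, E29 → −6.
The N-terminus (+1) and C-terminus (−1) cancel.
Net charge = (+5) + (−6) = −1.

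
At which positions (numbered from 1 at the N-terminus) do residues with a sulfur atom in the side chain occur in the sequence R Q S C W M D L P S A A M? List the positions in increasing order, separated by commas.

4, 6, 13

Only Cys (C) and Met (M) have a sulfur atom in the side chain.
Matching residues: C4, M6, M13.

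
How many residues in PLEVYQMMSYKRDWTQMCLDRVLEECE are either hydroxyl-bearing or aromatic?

Hydroxyl-bearing: S, T, Y. Aromatic: F, W, Y.
Hydroxyl-bearing residues here: Y5, S9, Y10, T15 (4).
Aromatic residues here: Y5, Y10, W14 (3).
Y is in both groups, so the 2 Y residues must not be double-counted.
Total = 4 + 3 − 2 = 5.

5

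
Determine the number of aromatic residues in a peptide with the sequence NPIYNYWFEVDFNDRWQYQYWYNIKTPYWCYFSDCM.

14

The aromatic amino acids are Phe (F, benzyl), Trp (W, indole), and Tyr (Y, phenol).
Matching residues: Y4, Y6, W7, F8, F12, W16, Y18, Y20, W21, Y22, Y28, W29, Y31, F32.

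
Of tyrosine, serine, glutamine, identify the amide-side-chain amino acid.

Only N (asparagine) and Q (glutamine) carry a side-chain carboxamide.
Of the listed options, only glutamine belongs to this group.

glutamine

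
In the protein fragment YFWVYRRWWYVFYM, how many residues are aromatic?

9

The aromatic amino acids are Phe (F, benzyl), Trp (W, indole), and Tyr (Y, phenol).
Matching residues: Y1, F2, W3, Y5, W8, W9, Y10, F12, Y13.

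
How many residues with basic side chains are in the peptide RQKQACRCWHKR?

6

The basic amino acids are Lys (K), Arg (R), and His (H).
Matching residues: R1, K3, R7, H10, K11, R12.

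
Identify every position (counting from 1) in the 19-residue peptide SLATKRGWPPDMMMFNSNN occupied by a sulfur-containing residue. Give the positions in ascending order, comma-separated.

12, 13, 14

Cysteine (C, thiol) and methionine (M, thioether) are the two sulfur-containing amino acids.
Matching residues: M12, M13, M14.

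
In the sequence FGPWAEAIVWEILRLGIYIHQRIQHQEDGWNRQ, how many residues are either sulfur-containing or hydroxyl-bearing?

1

Sulfur-containing: C, M. Hydroxyl-bearing: S, T, Y.
Sulfur-containing residues here: none (0).
Hydroxyl-bearing residues here: Y18 (1).
The two groups share no amino acid, so total = 0 + 1 = 1.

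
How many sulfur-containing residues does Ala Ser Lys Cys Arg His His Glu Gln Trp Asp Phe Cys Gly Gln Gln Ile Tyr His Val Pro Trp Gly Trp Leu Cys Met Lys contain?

Cysteine (C, thiol) and methionine (M, thioether) are the two sulfur-containing amino acids.
Matching residues: Cys4, Cys13, Cys26, Met27.

4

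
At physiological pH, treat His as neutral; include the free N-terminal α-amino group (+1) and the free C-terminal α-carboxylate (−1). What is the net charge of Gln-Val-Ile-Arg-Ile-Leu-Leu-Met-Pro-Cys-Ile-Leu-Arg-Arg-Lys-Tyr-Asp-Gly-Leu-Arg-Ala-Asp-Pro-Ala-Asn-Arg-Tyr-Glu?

+3

At pH ~7.4 the Lys and Arg side chains are protonated (+1), the Asp and Glu side chains are deprotonated (−1), and with His taken as neutral all other side chains carry no charge.
Positive (K, R): Arg4, Arg13, Arg14, Lys15, Arg20, Arg26 → +6.
Negative (D, E): Asp17, Asp22, Glu28 → −3.
The N-terminus (+1) and C-terminus (−1) cancel.
Net charge = (+6) + (−3) = +3.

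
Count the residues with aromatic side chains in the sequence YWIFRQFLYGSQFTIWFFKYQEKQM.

Phenylalanine (F), tryptophan (W), and tyrosine (Y) have aromatic ring side chains.
Matching residues: Y1, W2, F4, F7, Y9, F13, W16, F17, F18, Y20.

10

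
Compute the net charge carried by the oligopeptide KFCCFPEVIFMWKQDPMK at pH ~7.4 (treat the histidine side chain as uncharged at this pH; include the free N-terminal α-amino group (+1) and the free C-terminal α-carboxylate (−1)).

+1

At pH ~7.4 the Lys and Arg side chains are protonated (+1), the Asp and Glu side chains are deprotonated (−1), and with His taken as neutral all other side chains carry no charge.
Positive (K, R): K1, K13, K18 → +3.
Negative (D, E): E7, D15 → −2.
The N-terminus (+1) and C-terminus (−1) cancel.
Net charge = (+3) + (−2) = +1.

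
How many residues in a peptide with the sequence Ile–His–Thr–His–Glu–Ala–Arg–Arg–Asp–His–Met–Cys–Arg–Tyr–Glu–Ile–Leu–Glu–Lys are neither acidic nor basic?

8

Acidic: D, E. Basic: K, R, H. All other residues are neither.
Matching residues: Ile1, Thr3, Ala6, Met11, Cys12, Tyr14, Ile16, Leu17.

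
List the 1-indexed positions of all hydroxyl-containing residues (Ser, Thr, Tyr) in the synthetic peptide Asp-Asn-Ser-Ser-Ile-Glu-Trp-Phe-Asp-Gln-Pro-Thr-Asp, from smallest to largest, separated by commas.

3, 4, 12

Matching residues: Ser3, Ser4, Thr12.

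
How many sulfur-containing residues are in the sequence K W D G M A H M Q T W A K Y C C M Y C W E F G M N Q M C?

Cysteine (C, thiol) and methionine (M, thioether) are the two sulfur-containing amino acids.
Matching residues: M5, M8, C15, C16, M17, C19, M24, M27, C28.

9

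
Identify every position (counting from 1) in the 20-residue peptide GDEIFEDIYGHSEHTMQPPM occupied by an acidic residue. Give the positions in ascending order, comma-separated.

2, 3, 6, 7, 13

Aspartate (D) and glutamate (E) have carboxylic-acid side chains and are the acidic amino acids.
Matching residues: D2, E3, E6, D7, E13.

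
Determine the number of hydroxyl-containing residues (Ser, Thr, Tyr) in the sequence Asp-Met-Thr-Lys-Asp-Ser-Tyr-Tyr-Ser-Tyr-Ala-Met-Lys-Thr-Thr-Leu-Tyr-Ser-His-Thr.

Matching residues: Thr3, Ser6, Tyr7, Tyr8, Ser9, Tyr10, Thr14, Thr15, Tyr17, Ser18, Thr20.

11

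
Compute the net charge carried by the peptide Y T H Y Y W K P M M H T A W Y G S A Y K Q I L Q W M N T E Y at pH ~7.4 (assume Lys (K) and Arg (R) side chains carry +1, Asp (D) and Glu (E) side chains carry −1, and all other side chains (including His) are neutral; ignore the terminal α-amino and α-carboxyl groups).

+1

Positive (K, R): K7, K20 → +2.
Negative (D, E): E29 → −1.
Net charge = (+2) + (−1) = +1.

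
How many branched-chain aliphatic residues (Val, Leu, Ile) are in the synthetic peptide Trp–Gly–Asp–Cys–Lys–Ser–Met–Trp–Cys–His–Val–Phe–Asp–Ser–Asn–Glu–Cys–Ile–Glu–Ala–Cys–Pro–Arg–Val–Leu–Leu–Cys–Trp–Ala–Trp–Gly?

Matching residues: Val11, Ile18, Val24, Leu25, Leu26.

5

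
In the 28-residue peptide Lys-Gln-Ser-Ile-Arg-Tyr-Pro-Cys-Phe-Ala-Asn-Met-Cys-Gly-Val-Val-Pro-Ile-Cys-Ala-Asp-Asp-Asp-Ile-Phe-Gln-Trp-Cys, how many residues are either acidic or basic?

Acidic: D, E. Basic: H, K, R.
Acidic residues here: Asp21, Asp22, Asp23 (3).
Basic residues here: Lys1, Arg5 (2).
The two groups share no amino acid, so total = 3 + 2 = 5.

5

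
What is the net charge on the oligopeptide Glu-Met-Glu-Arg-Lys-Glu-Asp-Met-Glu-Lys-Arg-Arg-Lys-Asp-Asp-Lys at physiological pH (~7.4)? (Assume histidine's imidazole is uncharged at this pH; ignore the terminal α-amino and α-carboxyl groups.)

0

The side chains ionized at physiological pH are Lys/Arg (+1) and Asp/Glu (−1); with His treated as neutral, nothing else contributes.
Positive (K, R): Arg4, Lys5, Lys10, Arg11, Arg12, Lys13, Lys16 → +7.
Negative (D, E): Glu1, Glu3, Glu6, Asp7, Glu9, Asp14, Asp15 → −7.
Net charge = (+7) + (−7) = 0.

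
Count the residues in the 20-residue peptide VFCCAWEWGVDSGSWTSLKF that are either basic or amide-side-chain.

1

Basic: H, K, R. Amide-side-chain: N, Q.
Basic residues here: K19 (1).
Amide-side-chain residues here: none (0).
The two groups share no amino acid, so total = 1 + 0 = 1.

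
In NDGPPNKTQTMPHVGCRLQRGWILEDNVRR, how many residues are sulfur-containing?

Only Cys (C) and Met (M) have a sulfur atom in the side chain.
Matching residues: M11, C16.

2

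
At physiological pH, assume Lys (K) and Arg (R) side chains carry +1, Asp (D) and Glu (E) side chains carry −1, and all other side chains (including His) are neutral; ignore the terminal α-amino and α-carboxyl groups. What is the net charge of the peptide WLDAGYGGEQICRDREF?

Positive (K, R): R13, R15 → +2.
Negative (D, E): D3, E9, D14, E16 → −4.
Net charge = (+2) + (−4) = −2.

-2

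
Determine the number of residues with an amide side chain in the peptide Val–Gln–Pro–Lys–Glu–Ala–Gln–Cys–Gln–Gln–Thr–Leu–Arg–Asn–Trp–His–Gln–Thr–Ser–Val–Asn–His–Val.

7

Asparagine (N) and glutamine (Q) have uncharged amide side chains.
Matching residues: Gln2, Gln7, Gln9, Gln10, Asn14, Gln17, Asn21.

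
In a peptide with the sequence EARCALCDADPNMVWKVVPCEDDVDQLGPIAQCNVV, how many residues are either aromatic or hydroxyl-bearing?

Aromatic: F, W, Y. Hydroxyl-bearing: S, T, Y.
Aromatic residues here: W15 (1).
Hydroxyl-bearing residues here: none (0).
(Y belongs to both groups, but none appear in this sequence.) Total = 1 + 0 = 1.

1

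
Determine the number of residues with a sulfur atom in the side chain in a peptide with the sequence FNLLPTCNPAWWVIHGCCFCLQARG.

Cysteine (C, thiol) and methionine (M, thioether) are the two sulfur-containing amino acids.
Matching residues: C7, C17, C18, C20.

4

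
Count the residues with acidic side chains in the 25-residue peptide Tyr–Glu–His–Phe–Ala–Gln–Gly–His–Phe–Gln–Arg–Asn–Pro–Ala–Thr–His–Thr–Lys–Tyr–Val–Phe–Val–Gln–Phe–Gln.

Aspartate (D) and glutamate (E) have carboxylic-acid side chains and are the acidic amino acids.
Matching residues: Glu2.

1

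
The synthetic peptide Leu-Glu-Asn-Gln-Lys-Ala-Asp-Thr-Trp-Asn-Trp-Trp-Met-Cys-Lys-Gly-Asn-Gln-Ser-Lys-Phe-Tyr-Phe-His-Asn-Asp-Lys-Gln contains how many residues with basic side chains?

5

Lysine (K), arginine (R), and histidine (H) have basic, nitrogen-containing side chains.
Matching residues: Lys5, Lys15, Lys20, His24, Lys27.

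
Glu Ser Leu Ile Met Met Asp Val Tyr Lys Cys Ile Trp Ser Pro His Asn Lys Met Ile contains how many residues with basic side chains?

K, R, and H are the three residues with basic side chains (ε-amine, guanidinium, and imidazole respectively).
Matching residues: Lys10, His16, Lys18.

3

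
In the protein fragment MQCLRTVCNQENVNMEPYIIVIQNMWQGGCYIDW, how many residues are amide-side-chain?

The amide-side-chain residues are Asn (N) and Gln (Q).
Matching residues: Q2, N9, Q10, N12, N14, Q23, N24, Q27.

8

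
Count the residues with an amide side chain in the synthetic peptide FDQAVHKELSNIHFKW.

Only N (asparagine) and Q (glutamine) carry a side-chain carboxamide.
Matching residues: Q3, N11.

2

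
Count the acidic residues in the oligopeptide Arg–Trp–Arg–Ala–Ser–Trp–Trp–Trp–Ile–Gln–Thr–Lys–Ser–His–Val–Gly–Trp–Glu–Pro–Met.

Aspartate (D) and glutamate (E) have carboxylic-acid side chains and are the acidic amino acids.
Matching residues: Glu18.

1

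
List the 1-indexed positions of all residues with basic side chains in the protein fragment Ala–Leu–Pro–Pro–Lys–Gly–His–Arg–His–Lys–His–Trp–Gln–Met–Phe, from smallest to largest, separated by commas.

K, R, and H are the three residues with basic side chains (ε-amine, guanidinium, and imidazole respectively).
Matching residues: Lys5, His7, Arg8, His9, Lys10, His11.

5, 7, 8, 9, 10, 11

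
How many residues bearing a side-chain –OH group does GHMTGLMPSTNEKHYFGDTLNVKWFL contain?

S, T, and Y are the three residues with a side-chain hydroxyl.
Matching residues: T4, S9, T10, Y15, T19.

5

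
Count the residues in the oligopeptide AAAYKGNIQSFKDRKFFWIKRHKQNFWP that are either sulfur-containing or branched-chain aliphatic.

Sulfur-containing: C, M. Branched-chain aliphatic: I, L, V.
Sulfur-containing residues here: none (0).
Branched-chain aliphatic residues here: I8, I19 (2).
The two groups share no amino acid, so total = 0 + 2 = 2.

2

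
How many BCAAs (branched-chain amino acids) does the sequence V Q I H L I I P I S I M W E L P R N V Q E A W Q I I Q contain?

Valine (V), leucine (L), and isoleucine (I) are the branched-chain amino acids.
Matching residues: V1, I3, L5, I6, I7, I9, I11, L15, V19, I25, I26.

11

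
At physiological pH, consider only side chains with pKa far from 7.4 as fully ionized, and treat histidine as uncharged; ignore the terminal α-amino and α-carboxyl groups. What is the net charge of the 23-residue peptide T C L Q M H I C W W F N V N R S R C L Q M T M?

+2

At pH ~7.4 the Lys and Arg side chains are protonated (+1), the Asp and Glu side chains are deprotonated (−1), and with His taken as neutral all other side chains carry no charge.
Positive (K, R): R15, R17 → +2.
Negative (D, E): none → −0.
Net charge = (+2) + (−0) = +2.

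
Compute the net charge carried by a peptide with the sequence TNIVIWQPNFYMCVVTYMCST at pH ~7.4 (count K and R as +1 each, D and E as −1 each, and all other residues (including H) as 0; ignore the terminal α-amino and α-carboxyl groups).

0

Positive (K, R): none → +0.
Negative (D, E): none → −0.
Net charge = (+0) + (−0) = 0.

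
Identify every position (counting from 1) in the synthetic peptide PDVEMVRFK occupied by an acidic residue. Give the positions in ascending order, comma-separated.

Matching residues: D2, E4.

2, 4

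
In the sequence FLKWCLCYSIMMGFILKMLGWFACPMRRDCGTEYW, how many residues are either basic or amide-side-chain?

4

Basic: H, K, R. Amide-side-chain: N, Q.
Basic residues here: K3, K17, R27, R28 (4).
Amide-side-chain residues here: none (0).
The two groups share no amino acid, so total = 4 + 0 = 4.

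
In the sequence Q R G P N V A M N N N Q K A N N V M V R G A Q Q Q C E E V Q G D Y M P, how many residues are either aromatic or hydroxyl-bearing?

1

Aromatic: F, W, Y. Hydroxyl-bearing: S, T, Y.
Aromatic residues here: Y33 (1).
Hydroxyl-bearing residues here: Y33 (1).
Y is in both groups, so the 1 Y residue must not be double-counted.
Total = 1 + 1 − 1 = 1.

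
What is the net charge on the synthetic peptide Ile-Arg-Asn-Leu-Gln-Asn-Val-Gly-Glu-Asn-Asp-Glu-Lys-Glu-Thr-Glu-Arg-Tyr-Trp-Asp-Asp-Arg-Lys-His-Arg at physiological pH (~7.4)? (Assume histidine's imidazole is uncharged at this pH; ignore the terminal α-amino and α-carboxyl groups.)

Near pH 7.4, K and R contribute +1 each, D and E contribute −1 each, and every other side chain (His included, as stated) is uncharged.
Positive (K, R): Arg2, Lys13, Arg17, Arg22, Lys23, Arg25 → +6.
Negative (D, E): Glu9, Asp11, Glu12, Glu14, Glu16, Asp20, Asp21 → −7.
Net charge = (+6) + (−7) = −1.

-1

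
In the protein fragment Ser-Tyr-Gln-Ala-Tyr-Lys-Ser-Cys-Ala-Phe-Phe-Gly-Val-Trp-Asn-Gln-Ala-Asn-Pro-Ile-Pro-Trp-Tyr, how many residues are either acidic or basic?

Acidic: D, E. Basic: H, K, R.
Acidic residues here: none (0).
Basic residues here: Lys6 (1).
The two groups share no amino acid, so total = 0 + 1 = 1.

1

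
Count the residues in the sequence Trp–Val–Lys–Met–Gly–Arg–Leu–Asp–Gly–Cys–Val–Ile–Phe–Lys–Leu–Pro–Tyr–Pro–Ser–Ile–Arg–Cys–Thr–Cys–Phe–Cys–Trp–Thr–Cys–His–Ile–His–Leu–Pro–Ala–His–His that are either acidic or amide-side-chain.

1

Acidic: D, E. Amide-side-chain: N, Q.
Acidic residues here: Asp8 (1).
Amide-side-chain residues here: none (0).
The two groups share no amino acid, so total = 1 + 0 = 1.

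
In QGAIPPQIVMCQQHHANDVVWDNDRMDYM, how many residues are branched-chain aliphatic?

V, L, and I make up the branched-chain aliphatic group.
Matching residues: I4, I8, V9, V19, V20.

5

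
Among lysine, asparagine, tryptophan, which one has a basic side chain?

lysine

Lysine (K), arginine (R), and histidine (H) have basic, nitrogen-containing side chains.
Of the listed options, only lysine belongs to this group.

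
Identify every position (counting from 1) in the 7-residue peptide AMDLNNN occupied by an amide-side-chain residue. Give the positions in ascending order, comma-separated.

5, 6, 7

Asparagine (N) and glutamine (Q) have uncharged amide side chains.
Matching residues: N5, N6, N7.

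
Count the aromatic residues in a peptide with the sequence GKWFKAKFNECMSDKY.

4

The aromatic amino acids are Phe (F, benzyl), Trp (W, indole), and Tyr (Y, phenol).
Matching residues: W3, F4, F8, Y16.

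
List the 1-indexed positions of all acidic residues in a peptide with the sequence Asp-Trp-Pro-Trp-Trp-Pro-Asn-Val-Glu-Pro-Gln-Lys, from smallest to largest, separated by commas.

The acidic residues are Asp (D) and Glu (E), whose side chains end in a carboxylate group.
Matching residues: Asp1, Glu9.

1, 9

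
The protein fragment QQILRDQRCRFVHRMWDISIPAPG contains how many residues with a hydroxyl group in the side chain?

1

The –OH-bearing residues are Ser, Thr (aliphatic alcohols), and Tyr (phenol).
Matching residues: S19.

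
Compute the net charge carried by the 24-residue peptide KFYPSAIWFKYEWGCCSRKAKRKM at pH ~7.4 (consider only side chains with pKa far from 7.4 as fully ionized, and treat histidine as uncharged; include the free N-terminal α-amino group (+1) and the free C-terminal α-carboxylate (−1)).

+6

The side chains ionized at physiological pH are Lys/Arg (+1) and Asp/Glu (−1); with His treated as neutral, nothing else contributes.
Positive (K, R): K1, K10, R18, K19, K21, R22, K23 → +7.
Negative (D, E): E12 → −1.
The N-terminus (+1) and C-terminus (−1) cancel.
Net charge = (+7) + (−1) = +6.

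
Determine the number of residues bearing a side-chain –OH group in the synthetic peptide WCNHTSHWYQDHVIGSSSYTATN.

Serine (S), threonine (T), and tyrosine (Y) each carry a hydroxyl group on the side chain.
Matching residues: T5, S6, Y9, S16, S17, S18, Y19, T20, T22.

9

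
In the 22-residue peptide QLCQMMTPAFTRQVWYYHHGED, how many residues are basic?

The basic amino acids are Lys (K), Arg (R), and His (H).
Matching residues: R12, H18, H19.

3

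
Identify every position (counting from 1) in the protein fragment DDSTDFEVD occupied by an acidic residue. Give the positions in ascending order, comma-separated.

1, 2, 5, 7, 9

Matching residues: D1, D2, D5, E7, D9.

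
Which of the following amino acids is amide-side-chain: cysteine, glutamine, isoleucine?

glutamine

The amide-side-chain residues are Asn (N) and Gln (Q).
Of the listed options, only glutamine belongs to this group.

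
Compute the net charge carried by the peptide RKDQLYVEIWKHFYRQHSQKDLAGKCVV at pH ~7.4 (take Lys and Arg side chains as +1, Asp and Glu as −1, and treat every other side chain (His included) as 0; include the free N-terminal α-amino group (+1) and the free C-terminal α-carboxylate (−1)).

+3

Positive (K, R): R1, K2, K11, R15, K20, K25 → +6.
Negative (D, E): D3, E8, D21 → −3.
The N-terminus (+1) and C-terminus (−1) cancel.
Net charge = (+6) + (−3) = +3.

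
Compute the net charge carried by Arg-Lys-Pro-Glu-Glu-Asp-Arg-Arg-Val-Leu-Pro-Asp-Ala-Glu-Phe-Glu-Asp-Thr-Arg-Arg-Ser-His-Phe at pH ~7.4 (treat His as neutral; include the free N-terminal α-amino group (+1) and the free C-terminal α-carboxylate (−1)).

-1

At pH ~7.4 the Lys and Arg side chains are protonated (+1), the Asp and Glu side chains are deprotonated (−1), and with His taken as neutral all other side chains carry no charge.
Positive (K, R): Arg1, Lys2, Arg7, Arg8, Arg19, Arg20 → +6.
Negative (D, E): Glu4, Glu5, Asp6, Asp12, Glu14, Glu16, Asp17 → −7.
The N-terminus (+1) and C-terminus (−1) cancel.
Net charge = (+6) + (−7) = −1.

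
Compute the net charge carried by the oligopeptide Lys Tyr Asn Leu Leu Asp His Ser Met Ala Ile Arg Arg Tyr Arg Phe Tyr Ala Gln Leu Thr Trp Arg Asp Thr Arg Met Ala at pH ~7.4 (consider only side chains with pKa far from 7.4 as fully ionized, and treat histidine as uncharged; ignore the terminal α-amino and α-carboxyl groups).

At pH ~7.4 the Lys and Arg side chains are protonated (+1), the Asp and Glu side chains are deprotonated (−1), and with His taken as neutral all other side chains carry no charge.
Positive (K, R): Lys1, Arg12, Arg13, Arg15, Arg23, Arg26 → +6.
Negative (D, E): Asp6, Asp24 → −2.
Net charge = (+6) + (−2) = +4.

+4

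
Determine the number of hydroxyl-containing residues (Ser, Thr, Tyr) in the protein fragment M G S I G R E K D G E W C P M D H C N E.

Matching residues: S3.

1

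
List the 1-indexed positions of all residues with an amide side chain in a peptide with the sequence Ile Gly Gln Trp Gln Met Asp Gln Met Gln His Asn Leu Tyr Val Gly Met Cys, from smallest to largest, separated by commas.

3, 5, 8, 10, 12

The amide-side-chain residues are Asn (N) and Gln (Q).
Matching residues: Gln3, Gln5, Gln8, Gln10, Asn12.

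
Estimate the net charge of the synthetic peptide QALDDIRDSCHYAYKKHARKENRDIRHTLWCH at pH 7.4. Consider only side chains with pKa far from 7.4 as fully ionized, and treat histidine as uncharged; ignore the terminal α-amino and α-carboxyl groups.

+2

The side chains ionized at physiological pH are Lys/Arg (+1) and Asp/Glu (−1); with His treated as neutral, nothing else contributes.
Positive (K, R): R7, K15, K16, R19, K20, R23, R26 → +7.
Negative (D, E): D4, D5, D8, E21, D24 → −5.
Net charge = (+7) + (−5) = +2.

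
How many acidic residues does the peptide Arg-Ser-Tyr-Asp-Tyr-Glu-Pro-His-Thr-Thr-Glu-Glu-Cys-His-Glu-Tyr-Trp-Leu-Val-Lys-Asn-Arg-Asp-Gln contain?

Only D (aspartate) and E (glutamate) carry a side-chain carboxylic acid.
Matching residues: Asp4, Glu6, Glu11, Glu12, Glu15, Asp23.

6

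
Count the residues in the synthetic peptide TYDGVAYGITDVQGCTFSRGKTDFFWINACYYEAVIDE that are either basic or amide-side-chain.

Basic: H, K, R. Amide-side-chain: N, Q.
Basic residues here: R19, K21 (2).
Amide-side-chain residues here: Q13, N28 (2).
The two groups share no amino acid, so total = 2 + 2 = 4.

4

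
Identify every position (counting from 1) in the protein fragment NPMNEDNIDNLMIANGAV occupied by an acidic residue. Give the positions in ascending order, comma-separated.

Matching residues: E5, D6, D9.

5, 6, 9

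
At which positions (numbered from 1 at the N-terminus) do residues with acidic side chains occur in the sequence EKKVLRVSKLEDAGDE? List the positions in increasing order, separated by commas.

1, 11, 12, 15, 16

The acidic residues are Asp (D) and Glu (E), whose side chains end in a carboxylate group.
Matching residues: E1, E11, D12, D15, E16.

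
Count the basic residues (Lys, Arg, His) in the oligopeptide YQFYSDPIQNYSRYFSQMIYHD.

2

Matching residues: R13, H21.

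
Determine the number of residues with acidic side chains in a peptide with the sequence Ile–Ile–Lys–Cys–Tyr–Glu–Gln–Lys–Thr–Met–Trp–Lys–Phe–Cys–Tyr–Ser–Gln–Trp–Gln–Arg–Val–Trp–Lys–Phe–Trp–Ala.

Only D (aspartate) and E (glutamate) carry a side-chain carboxylic acid.
Matching residues: Glu6.

1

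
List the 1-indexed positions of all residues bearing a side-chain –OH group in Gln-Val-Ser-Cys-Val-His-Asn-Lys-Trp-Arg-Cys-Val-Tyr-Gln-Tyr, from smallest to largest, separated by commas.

3, 13, 15

The –OH-bearing residues are Ser, Thr (aliphatic alcohols), and Tyr (phenol).
Matching residues: Ser3, Tyr13, Tyr15.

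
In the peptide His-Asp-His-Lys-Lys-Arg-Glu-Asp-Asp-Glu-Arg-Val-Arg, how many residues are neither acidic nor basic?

1

Acidic: D, E. Basic: K, R, H. All other residues are neither.
Matching residues: Val12.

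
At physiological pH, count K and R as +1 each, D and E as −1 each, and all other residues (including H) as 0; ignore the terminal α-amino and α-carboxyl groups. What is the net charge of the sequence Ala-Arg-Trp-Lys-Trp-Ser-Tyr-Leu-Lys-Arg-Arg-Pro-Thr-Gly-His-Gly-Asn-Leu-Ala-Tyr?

Positive (K, R): Arg2, Lys4, Lys9, Arg10, Arg11 → +5.
Negative (D, E): none → −0.
Net charge = (+5) + (−0) = +5.

+5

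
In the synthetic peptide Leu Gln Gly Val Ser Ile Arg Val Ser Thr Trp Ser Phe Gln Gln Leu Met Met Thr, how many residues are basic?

1

Lysine (K), arginine (R), and histidine (H) have basic, nitrogen-containing side chains.
Matching residues: Arg7.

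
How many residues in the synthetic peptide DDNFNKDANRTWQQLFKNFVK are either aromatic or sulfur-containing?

Aromatic: F, W, Y. Sulfur-containing: C, M.
Aromatic residues here: F4, W12, F16, F19 (4).
Sulfur-containing residues here: none (0).
The two groups share no amino acid, so total = 4 + 0 = 4.

4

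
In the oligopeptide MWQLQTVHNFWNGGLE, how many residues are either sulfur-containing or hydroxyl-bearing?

Sulfur-containing: C, M. Hydroxyl-bearing: S, T, Y.
Sulfur-containing residues here: M1 (1).
Hydroxyl-bearing residues here: T6 (1).
The two groups share no amino acid, so total = 1 + 1 = 2.

2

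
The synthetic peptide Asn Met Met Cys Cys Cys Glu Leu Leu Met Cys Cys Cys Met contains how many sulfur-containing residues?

The sulfur-bearing residues are cysteine (–SH) and methionine (–S–CH₃).
Matching residues: Met2, Met3, Cys4, Cys5, Cys6, Met10, Cys11, Cys12, Cys13, Met14.

10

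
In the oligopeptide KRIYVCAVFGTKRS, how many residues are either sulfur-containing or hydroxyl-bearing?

Sulfur-containing: C, M. Hydroxyl-bearing: S, T, Y.
Sulfur-containing residues here: C6 (1).
Hydroxyl-bearing residues here: Y4, T11, S14 (3).
The two groups share no amino acid, so total = 1 + 3 = 4.

4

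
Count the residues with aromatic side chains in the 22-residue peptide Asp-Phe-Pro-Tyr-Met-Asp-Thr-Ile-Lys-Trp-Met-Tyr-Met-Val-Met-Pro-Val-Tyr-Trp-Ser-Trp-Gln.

7

The aromatic amino acids are Phe (F, benzyl), Trp (W, indole), and Tyr (Y, phenol).
Matching residues: Phe2, Tyr4, Trp10, Tyr12, Tyr18, Trp19, Trp21.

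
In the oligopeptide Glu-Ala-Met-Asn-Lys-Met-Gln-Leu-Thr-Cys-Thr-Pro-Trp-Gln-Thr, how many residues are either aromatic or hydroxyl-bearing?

Aromatic: F, W, Y. Hydroxyl-bearing: S, T, Y.
Aromatic residues here: Trp13 (1).
Hydroxyl-bearing residues here: Thr9, Thr11, Thr15 (3).
(Y belongs to both groups, but none appear in this sequence.) Total = 1 + 3 = 4.

4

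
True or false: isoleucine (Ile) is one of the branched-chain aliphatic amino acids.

True

Valine (V), leucine (L), and isoleucine (I) are the branched-chain amino acids.
Isoleucine is in this group.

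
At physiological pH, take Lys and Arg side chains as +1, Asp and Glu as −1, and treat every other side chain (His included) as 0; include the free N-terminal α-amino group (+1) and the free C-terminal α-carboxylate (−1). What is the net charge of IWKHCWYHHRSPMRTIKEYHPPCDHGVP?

Positive (K, R): K3, R10, R14, K17 → +4.
Negative (D, E): E18, D24 → −2.
The N-terminus (+1) and C-terminus (−1) cancel.
Net charge = (+4) + (−2) = +2.

+2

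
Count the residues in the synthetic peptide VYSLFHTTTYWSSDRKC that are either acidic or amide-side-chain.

Acidic: D, E. Amide-side-chain: N, Q.
Acidic residues here: D14 (1).
Amide-side-chain residues here: none (0).
The two groups share no amino acid, so total = 1 + 0 = 1.

1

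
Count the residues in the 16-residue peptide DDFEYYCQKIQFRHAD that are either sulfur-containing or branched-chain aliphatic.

2

Sulfur-containing: C, M. Branched-chain aliphatic: I, L, V.
Sulfur-containing residues here: C7 (1).
Branched-chain aliphatic residues here: I10 (1).
The two groups share no amino acid, so total = 1 + 1 = 2.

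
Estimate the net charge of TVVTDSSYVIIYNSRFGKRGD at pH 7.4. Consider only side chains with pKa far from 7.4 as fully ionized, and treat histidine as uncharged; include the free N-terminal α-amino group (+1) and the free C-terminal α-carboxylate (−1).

The side chains ionized at physiological pH are Lys/Arg (+1) and Asp/Glu (−1); with His treated as neutral, nothing else contributes.
Positive (K, R): R15, K18, R19 → +3.
Negative (D, E): D5, D21 → −2.
The N-terminus (+1) and C-terminus (−1) cancel.
Net charge = (+3) + (−2) = +1.

+1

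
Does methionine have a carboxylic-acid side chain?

The acidic residues are Asp (D) and Glu (E), whose side chains end in a carboxylate group.
Methionine is not in this group.

No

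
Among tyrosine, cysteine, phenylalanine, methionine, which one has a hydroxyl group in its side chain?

S, T, and Y are the three residues with a side-chain hydroxyl.
Of the listed options, only tyrosine belongs to this group.

tyrosine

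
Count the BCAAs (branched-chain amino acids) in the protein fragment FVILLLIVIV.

9

Valine (V), leucine (L), and isoleucine (I) are the branched-chain amino acids.
Matching residues: V2, I3, L4, L5, L6, I7, V8, I9, V10.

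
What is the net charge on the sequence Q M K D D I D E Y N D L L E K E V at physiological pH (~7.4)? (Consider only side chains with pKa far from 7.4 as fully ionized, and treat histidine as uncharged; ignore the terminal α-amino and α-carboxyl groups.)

At pH ~7.4 the Lys and Arg side chains are protonated (+1), the Asp and Glu side chains are deprotonated (−1), and with His taken as neutral all other side chains carry no charge.
Positive (K, R): K3, K15 → +2.
Negative (D, E): D4, D5, D7, E8, D11, E14, E16 → −7.
Net charge = (+2) + (−7) = −5.

-5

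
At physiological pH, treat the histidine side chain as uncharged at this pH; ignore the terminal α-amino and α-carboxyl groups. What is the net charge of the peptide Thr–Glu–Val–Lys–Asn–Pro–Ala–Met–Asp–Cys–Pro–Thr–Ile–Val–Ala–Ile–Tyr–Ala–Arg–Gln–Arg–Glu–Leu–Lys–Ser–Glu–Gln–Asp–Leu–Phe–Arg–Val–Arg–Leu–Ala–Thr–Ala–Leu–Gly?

At pH ~7.4 the Lys and Arg side chains are protonated (+1), the Asp and Glu side chains are deprotonated (−1), and with His taken as neutral all other side chains carry no charge.
Positive (K, R): Lys4, Arg19, Arg21, Lys24, Arg31, Arg33 → +6.
Negative (D, E): Glu2, Asp9, Glu22, Glu26, Asp28 → −5.
Net charge = (+6) + (−5) = +1.

+1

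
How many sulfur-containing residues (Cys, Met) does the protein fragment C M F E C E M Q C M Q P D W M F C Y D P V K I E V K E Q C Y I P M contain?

Matching residues: C1, M2, C5, M7, C9, M10, M15, C17, C29, M33.

10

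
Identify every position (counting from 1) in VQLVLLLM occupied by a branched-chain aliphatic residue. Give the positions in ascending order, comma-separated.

1, 3, 4, 5, 6, 7

Matching residues: V1, L3, V4, L5, L6, L7.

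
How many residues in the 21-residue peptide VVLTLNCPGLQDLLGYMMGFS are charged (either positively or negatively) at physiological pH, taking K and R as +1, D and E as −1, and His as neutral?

Charged side chains at pH ~7.4: K, R (positive); D, E (negative).
Matching residues: D12.

1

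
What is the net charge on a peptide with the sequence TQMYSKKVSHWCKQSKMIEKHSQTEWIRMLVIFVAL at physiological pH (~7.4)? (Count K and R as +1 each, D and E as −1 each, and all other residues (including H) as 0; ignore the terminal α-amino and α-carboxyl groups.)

+4

Positive (K, R): K6, K7, K13, K16, K20, R28 → +6.
Negative (D, E): E19, E25 → −2.
Net charge = (+6) + (−2) = +4.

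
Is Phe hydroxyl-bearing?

No

S, T, and Y are the three residues with a side-chain hydroxyl.
Phenylalanine is not in this group.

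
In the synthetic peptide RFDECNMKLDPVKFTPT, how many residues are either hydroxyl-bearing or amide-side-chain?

Hydroxyl-bearing: S, T, Y. Amide-side-chain: N, Q.
Hydroxyl-bearing residues here: T15, T17 (2).
Amide-side-chain residues here: N6 (1).
The two groups share no amino acid, so total = 2 + 1 = 3.

3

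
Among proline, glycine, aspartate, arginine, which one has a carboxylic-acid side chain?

aspartate

The acidic residues are Asp (D) and Glu (E), whose side chains end in a carboxylate group.
Of the listed options, only aspartate belongs to this group.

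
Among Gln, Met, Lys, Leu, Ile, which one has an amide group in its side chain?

Asparagine (N) and glutamine (Q) have uncharged amide side chains.
Of the listed options, only Gln belongs to this group.

Gln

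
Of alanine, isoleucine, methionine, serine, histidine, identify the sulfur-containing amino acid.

Only Cys (C) and Met (M) have a sulfur atom in the side chain.
Of the listed options, only methionine belongs to this group.

methionine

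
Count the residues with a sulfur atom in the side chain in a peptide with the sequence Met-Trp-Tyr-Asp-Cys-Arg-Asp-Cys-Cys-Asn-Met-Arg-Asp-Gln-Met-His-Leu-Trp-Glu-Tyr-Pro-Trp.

6

Only Cys (C) and Met (M) have a sulfur atom in the side chain.
Matching residues: Met1, Cys5, Cys8, Cys9, Met11, Met15.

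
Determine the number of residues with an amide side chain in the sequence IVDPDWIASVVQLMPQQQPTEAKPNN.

The amide-side-chain residues are Asn (N) and Gln (Q).
Matching residues: Q12, Q16, Q17, Q18, N25, N26.

6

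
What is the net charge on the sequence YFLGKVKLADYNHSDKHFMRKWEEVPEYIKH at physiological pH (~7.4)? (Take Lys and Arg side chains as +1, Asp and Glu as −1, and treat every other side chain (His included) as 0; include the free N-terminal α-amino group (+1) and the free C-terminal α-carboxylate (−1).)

+1

Positive (K, R): K5, K7, K16, R20, K21, K30 → +6.
Negative (D, E): D10, D15, E23, E24, E27 → −5.
The N-terminus (+1) and C-terminus (−1) cancel.
Net charge = (+6) + (−5) = +1.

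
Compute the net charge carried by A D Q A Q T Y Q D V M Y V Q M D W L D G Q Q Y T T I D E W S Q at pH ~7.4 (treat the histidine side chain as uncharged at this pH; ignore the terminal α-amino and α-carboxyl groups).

-6

At pH ~7.4 the Lys and Arg side chains are protonated (+1), the Asp and Glu side chains are deprotonated (−1), and with His taken as neutral all other side chains carry no charge.
Positive (K, R): none → +0.
Negative (D, E): D2, D9, D16, D19, D27, E28 → −6.
Net charge = (+0) + (−6) = −6.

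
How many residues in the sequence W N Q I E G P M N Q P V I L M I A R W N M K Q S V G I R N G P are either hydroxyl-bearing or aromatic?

Hydroxyl-bearing: S, T, Y. Aromatic: F, W, Y.
Hydroxyl-bearing residues here: S24 (1).
Aromatic residues here: W1, W19 (2).
(Y belongs to both groups, but none appear in this sequence.) Total = 1 + 2 = 3.

3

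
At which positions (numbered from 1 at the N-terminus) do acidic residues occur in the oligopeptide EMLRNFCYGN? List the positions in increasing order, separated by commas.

1

Only D (aspartate) and E (glutamate) carry a side-chain carboxylic acid.
Matching residues: E1.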